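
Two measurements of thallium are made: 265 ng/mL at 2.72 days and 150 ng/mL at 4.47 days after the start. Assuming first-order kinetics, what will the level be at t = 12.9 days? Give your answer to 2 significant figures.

Over Δt = 4.47 − 2.72 = 1.75 days, the level fell by a factor of 265/150 ≈ 1.7667.
n = log₂(1.7667) ≈ 0.82103 half-lives, so t½ = 1.75/0.82103 ≈ 2.1315 days.
From t = 4.47 to t = 12.9: 150 × (1/2)^((12.9−4.47)/2.1315) ≈ 9.6719 ng/mL.

9.7 ng/mL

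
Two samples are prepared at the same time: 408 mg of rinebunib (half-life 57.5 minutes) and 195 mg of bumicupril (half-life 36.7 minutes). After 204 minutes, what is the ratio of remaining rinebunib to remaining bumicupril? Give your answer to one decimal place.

8.4

rinebunib: 408 × (1/2)^(204/57.5) = 408 × (1/2)^3.5478 ≈ 34.887 mg.
bumicupril: 195 × (1/2)^(204/36.7) = 195 × (1/2)^5.5586 ≈ 4.1375 mg.
Ratio ≈ 34.887 / 4.1375 ≈ 8.4319.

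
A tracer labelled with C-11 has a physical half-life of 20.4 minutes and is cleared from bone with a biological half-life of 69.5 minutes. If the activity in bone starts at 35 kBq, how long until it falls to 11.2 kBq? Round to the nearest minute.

1/t_eff = 1/t_phys + 1/t_biol = 1/20.4 + 1/69.5 = 0.063408 per minute.
t_eff = 20.4 × 69.5 / (20.4 + 69.5) ≈ 15.771 minutes.
n = log₂(35/11.2) ≈ 1.6439; t = 1.6439 × 15.771 ≈ 25.925 minutes.

26 minutes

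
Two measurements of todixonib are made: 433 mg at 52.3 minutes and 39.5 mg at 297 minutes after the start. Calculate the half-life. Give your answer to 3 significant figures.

70.8 minutes

Over Δt = 297 − 52.3 = 244.7 minutes, the level fell by a factor of 433/39.5 ≈ 10.962.
n = log₂(10.962) ≈ 3.4544 half-lives, so t½ = 244.7/3.4544 ≈ 70.836 minutes.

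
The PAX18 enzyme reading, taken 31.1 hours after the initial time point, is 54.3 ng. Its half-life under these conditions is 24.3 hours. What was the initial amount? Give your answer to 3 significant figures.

Number of half-lives elapsed: n = 31.1/24.3 ≈ 1.2798.
A₀ = A × 2^n = 54.3 × 2^1.2798 = 54.3 × 2.4281 ≈ 131.85 ng.

132 ng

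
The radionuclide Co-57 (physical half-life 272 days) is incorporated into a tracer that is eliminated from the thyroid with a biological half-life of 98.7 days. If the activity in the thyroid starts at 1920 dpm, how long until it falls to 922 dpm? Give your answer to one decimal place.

1/t_eff = 1/t_phys + 1/t_biol = 1/272 + 1/98.7 = 0.013808 per day.
t_eff = 272 × 98.7 / (272 + 98.7) ≈ 72.421 days.
n = log₂(1920/922) ≈ 1.0583; t = 1.0583 × 72.421 ≈ 76.641 days.

76.6 days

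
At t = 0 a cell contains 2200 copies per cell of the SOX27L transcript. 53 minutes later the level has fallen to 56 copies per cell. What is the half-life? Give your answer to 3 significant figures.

10.0 minutes

A/A₀ = 56/2200 ≈ 0.025455.
n = log₂(39.286) ≈ 5.2959 half-lives elapsed in 53 minutes.
t½ = 53/5.2959 ≈ 10.008 minutes.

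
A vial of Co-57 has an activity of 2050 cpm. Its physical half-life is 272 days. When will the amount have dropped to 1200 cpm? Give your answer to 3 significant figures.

210 days

Fraction remaining = 1200/2050 ≈ 0.58537.
n = log₂(2050/1200) = ln(1.7083)/ln 2 ≈ 0.77259 half-lives.
t = n × t½ = 0.77259 × 272 ≈ 210.14 days.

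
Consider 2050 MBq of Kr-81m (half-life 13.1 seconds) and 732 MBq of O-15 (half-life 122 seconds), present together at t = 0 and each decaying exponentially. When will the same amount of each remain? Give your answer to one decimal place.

21.8 seconds

Set 2050·(1/2)^(t/13.1) = 732·(1/2)^(t/122).
Taking log₂: log₂(2050/732) = t·(1/13.1 − 1/122).
log₂(2.8005) = 1.4857; 1/13.1 − 1/122 = 0.068139.
t = 1.4857 / 0.068139 ≈ 21.804 seconds.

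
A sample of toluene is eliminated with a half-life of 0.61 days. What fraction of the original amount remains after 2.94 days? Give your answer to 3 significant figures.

n = 2.94/0.61 ≈ 4.8197 half-lives.
Fraction remaining = (1/2)^4.8197 ≈ 0.035411.

0.0354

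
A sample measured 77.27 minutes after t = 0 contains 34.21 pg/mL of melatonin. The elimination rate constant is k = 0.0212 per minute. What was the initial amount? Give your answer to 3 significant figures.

t½ = ln 2 / k = 0.69315 / 0.0212 ≈ 32.696 minutes.
Number of half-lives elapsed: n = 77.27/32.696 ≈ 2.3633.
A₀ = A × 2^n = 34.21 × 2^2.3633 = 34.21 × 5.1455 ≈ 176.03 pg/mL.

176 pg/mL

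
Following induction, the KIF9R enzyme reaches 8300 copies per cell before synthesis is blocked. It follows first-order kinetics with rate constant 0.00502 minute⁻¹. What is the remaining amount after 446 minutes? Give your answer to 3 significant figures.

t½ = ln 2 / k = 0.69315 / 0.00502 ≈ 138.08 minutes.
Number of half-lives: n = 446/138.08 ≈ 3.2301.
Remaining = 8300 × (1/2)^3.2301 = 8300 × 0.10657 ≈ 884.56 copies per cell.

885 copies per cell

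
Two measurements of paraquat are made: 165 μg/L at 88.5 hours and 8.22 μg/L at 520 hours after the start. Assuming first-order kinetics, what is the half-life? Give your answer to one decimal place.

99.7 hours

Over Δt = 520 − 88.5 = 431.5 hours, the level fell by a factor of 165/8.22 ≈ 20.073.
n = log₂(20.073) ≈ 4.3272 half-lives, so t½ = 431.5/4.3272 ≈ 99.718 hours.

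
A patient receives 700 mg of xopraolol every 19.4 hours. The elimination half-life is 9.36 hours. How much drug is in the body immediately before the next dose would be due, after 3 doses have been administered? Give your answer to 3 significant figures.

The 3 doses were given 58.2, 38.8, 19.4 hours ago.
Total = 700·(1/2)^(58.2/9.36) + 700·(1/2)^(38.8/9.36) + 700·(1/2)^(19.4/9.36)
      = 9.4039 + 39.558 + 166.41 ≈ 215.37 mg.

215 mg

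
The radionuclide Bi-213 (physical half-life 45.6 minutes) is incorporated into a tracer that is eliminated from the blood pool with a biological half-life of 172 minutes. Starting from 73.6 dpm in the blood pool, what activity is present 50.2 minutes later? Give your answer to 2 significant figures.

1/t_eff = 1/t_phys + 1/t_biol = 1/45.6 + 1/172 = 0.027744 per minute.
t_eff = 45.6 × 172 / (45.6 + 172) ≈ 36.044 minutes.
Remaining = 73.6 × (1/2)^(50.2/36.044) = 73.6 × (1/2)^1.3927 ≈ 28.03 dpm.

28 dpm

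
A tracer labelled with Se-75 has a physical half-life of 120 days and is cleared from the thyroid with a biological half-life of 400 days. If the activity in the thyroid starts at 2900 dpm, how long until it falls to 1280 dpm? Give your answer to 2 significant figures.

110 days

1/t_eff = 1/t_phys + 1/t_biol = 1/120 + 1/400 = 0.010833 per day.
t_eff = 120 × 400 / (120 + 400) ≈ 92.308 days.
n = log₂(2900/1280) ≈ 1.1799; t = 1.1799 × 92.308 ≈ 108.91 days.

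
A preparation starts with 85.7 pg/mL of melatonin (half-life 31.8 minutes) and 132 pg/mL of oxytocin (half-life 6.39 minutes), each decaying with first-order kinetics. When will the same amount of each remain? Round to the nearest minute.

5 minutes

Set 85.7·(1/2)^(t/31.8) = 132·(1/2)^(t/6.39).
Taking log₂: log₂(85.7/132) = t·(1/31.8 − 1/6.39).
log₂(0.64924) = -0.62317; 1/31.8 − 1/6.39 = -0.12505.
t = -0.62317 / -0.12505 ≈ 4.9835 minutes.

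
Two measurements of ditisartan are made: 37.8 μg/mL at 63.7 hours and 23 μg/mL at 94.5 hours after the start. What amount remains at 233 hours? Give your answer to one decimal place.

2.5 μg/mL

Over Δt = 94.5 − 63.7 = 30.8 hours, the level fell by a factor of 37.8/23 ≈ 1.6435.
n = log₂(1.6435) ≈ 0.71675 half-lives, so t½ = 30.8/0.71675 ≈ 42.972 hours.
From t = 94.5 to t = 233: 23 × (1/2)^((233−94.5)/42.972) ≈ 2.4631 μg/mL.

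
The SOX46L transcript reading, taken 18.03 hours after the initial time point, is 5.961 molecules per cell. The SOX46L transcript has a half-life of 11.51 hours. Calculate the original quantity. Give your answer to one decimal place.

17.7 molecules per cell

Number of half-lives elapsed: n = 18.03/11.51 ≈ 1.5665.
A₀ = A × 2^n = 5.961 × 2^1.5665 = 5.961 × 2.9618 ≈ 17.655 molecules per cell.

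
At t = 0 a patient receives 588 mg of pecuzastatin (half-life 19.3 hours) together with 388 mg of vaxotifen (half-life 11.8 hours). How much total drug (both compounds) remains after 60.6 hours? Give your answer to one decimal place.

pecuzastatin: 588 × (1/2)^(60.6/19.3) = 588 × (1/2)^3.1399 ≈ 66.707 mg.
vaxotifen: 388 × (1/2)^(60.6/11.8) = 388 × (1/2)^5.1356 ≈ 11.037 mg.
Total = 66.707 + 11.037 ≈ 77.745 mg.

77.7 mg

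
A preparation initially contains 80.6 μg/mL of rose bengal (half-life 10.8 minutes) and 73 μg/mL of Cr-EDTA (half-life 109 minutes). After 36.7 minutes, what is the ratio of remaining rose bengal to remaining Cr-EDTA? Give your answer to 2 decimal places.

0.13

rose bengal: 80.6 × (1/2)^(36.7/10.8) = 80.6 × (1/2)^3.3981 ≈ 7.6452 μg/mL.
Cr-EDTA: 73 × (1/2)^(36.7/109) = 73 × (1/2)^0.3367 ≈ 57.805 μg/mL.
Ratio ≈ 7.6452 / 57.805 ≈ 0.13226.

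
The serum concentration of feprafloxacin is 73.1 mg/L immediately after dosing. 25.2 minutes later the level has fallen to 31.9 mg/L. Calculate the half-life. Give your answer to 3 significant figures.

21.1 minutes

A/A₀ = 31.9/73.1 ≈ 0.43639.
n = log₂(2.2915) ≈ 1.1963 half-lives elapsed in 25.2 minutes.
t½ = 25.2/1.1963 ≈ 21.065 minutes.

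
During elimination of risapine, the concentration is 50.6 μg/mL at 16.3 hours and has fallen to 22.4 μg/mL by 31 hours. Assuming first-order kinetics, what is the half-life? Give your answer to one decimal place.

12.5 hours

Over Δt = 31 − 16.3 = 14.7 hours, the level fell by a factor of 50.6/22.4 ≈ 2.2589.
n = log₂(2.2589) ≈ 1.1756 half-lives, so t½ = 14.7/1.1756 ≈ 12.504 hours.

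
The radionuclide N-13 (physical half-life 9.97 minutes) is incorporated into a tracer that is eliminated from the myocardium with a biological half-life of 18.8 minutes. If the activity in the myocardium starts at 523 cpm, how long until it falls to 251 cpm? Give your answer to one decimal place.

1/t_eff = 1/t_phys + 1/t_biol = 1/9.97 + 1/18.8 = 0.15349 per minute.
t_eff = 9.97 × 18.8 / (9.97 + 18.8) ≈ 6.515 minutes.
n = log₂(523/251) ≈ 1.0591; t = 1.0591 × 6.515 ≈ 6.9002 minutes.

6.9 minutes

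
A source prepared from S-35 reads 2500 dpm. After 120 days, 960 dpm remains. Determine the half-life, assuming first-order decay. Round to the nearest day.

87 days

A/A₀ = 960/2500 ≈ 0.384.
n = log₂(2.6042) ≈ 1.3808 half-lives elapsed in 120 days.
t½ = 120/1.3808 ≈ 86.905 days.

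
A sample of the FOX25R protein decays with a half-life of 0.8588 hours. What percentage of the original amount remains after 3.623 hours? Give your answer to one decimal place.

n = 3.623/0.8588 ≈ 4.2187 half-lives.
Fraction remaining = (1/2)^4.2187 ≈ 0.05371, i.e. 5.371%.

5.4%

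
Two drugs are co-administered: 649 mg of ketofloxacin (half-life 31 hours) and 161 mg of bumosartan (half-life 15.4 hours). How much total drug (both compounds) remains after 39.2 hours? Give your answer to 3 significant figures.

298 mg

ketofloxacin: 649 × (1/2)^(39.2/31) = 649 × (1/2)^1.2645 ≈ 270.14 mg.
bumosartan: 161 × (1/2)^(39.2/15.4) = 161 × (1/2)^2.5455 ≈ 27.578 mg.
Total = 270.14 + 27.578 ≈ 297.72 mg.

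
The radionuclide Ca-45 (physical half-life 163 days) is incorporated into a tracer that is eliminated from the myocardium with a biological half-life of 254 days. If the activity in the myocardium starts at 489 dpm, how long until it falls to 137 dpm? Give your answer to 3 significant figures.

1/t_eff = 1/t_phys + 1/t_biol = 1/163 + 1/254 = 0.010072 per day.
t_eff = 163 × 254 / (163 + 254) ≈ 99.285 days.
n = log₂(489/137) ≈ 1.8357; t = 1.8357 × 99.285 ≈ 182.25 days.

182 days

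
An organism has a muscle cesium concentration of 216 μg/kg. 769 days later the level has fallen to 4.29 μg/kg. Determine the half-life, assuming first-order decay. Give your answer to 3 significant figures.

A/A₀ = 4.29/216 ≈ 0.019861.
n = log₂(50.35) ≈ 5.6539 half-lives elapsed in 769 days.
t½ = 769/5.6539 ≈ 136.01 days.

136 days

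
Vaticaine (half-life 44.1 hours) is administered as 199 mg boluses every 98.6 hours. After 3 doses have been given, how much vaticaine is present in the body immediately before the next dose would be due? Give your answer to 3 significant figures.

53.1 mg

The 3 doses were given 295.8, 197.2, 98.6 hours ago.
Total = 199·(1/2)^(295.8/44.1) + 199·(1/2)^(197.2/44.1) + 199·(1/2)^(98.6/44.1)
      = 1.9041 + 8.9691 + 42.248 ≈ 53.121 mg.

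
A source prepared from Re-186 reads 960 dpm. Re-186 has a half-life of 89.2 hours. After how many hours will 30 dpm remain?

30/960 = 1/32, so 5 half-lives have elapsed.
t = 5 × 89.2 = 446 hours.

446 hours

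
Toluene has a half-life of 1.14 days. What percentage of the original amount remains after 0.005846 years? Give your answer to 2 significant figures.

0.005846 years = 2.13379 days.
n = 2.13379/1.14 ≈ 1.8717 half-lives.
Fraction remaining = (1/2)^1.8717 ≈ 0.27324, i.e. 27.324%.

27%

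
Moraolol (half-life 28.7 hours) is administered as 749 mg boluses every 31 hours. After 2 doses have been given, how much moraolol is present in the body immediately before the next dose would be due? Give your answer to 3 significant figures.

The 2 doses were given 62, 31 hours ago.
Total = 749·(1/2)^(62/28.7) + 749·(1/2)^(31/28.7)
      = 167.56 + 354.26 ≈ 521.83 mg.

522 mg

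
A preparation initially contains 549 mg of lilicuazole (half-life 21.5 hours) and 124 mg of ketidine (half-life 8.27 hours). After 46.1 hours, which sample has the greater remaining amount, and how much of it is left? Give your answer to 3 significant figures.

lilicuazole, 124 mg

lilicuazole: 549 × (1/2)^2.1442 ≈ 124.2 mg.
ketidine: 124 × (1/2)^5.5744 ≈ 2.6024 mg.
Lilicuazole has more remaining, at ≈ 124.2 mg.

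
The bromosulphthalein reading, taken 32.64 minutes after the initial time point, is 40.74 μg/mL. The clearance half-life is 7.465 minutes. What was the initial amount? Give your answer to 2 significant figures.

Number of half-lives elapsed: n = 32.64/7.465 ≈ 4.3724.
A₀ = A × 2^n = 40.74 × 2^4.3724 = 40.74 × 20.712 ≈ 843.81 μg/mL.

840 μg/mL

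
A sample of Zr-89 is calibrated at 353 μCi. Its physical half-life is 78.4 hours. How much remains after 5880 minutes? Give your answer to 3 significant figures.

148 μCi

Convert the elapsed time: 5880 minutes = 98 hours.
Number of half-lives: n = 98/78.4 ≈ 1.25.
Remaining = 353 × (1/2)^1.25 = 353 × 0.42045 ≈ 148.42 μCi.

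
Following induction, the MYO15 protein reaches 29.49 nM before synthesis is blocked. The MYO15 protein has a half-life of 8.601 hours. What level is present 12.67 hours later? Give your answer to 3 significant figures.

Number of half-lives: n = 12.67/8.601 ≈ 1.4731.
Remaining = 29.49 × (1/2)^1.4731 = 29.49 × 0.36021 ≈ 10.623 nM.

10.6 nM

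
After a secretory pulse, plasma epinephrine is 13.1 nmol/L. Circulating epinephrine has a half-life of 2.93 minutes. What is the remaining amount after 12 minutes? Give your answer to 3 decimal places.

0.766 nmol/L

Number of half-lives: n = 12/2.93 ≈ 4.0956.
Remaining = 13.1 × (1/2)^4.0956 = 13.1 × 0.058494 ≈ 0.76627 nmol/L.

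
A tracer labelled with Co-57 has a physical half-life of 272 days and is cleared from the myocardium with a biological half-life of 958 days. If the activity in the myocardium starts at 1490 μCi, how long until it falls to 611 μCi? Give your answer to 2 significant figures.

270 days

1/t_eff = 1/t_phys + 1/t_biol = 1/272 + 1/958 = 0.0047203 per day.
t_eff = 272 × 958 / (272 + 958) ≈ 211.85 days.
n = log₂(1490/611) ≈ 1.2861; t = 1.2861 × 211.85 ≈ 272.45 days.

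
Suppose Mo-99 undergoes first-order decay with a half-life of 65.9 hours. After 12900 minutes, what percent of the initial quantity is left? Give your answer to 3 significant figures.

10.4%

12900 minutes = 215 hours.
n = 215/65.9 ≈ 3.2625 half-lives.
Fraction remaining = (1/2)^3.2625 ≈ 0.1042, i.e. 10.42%.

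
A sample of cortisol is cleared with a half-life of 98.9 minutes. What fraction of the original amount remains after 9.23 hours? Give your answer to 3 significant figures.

0.0206

9.23 hours = 553.8 minutes.
n = 553.8/98.9 ≈ 5.5996 half-lives.
Fraction remaining = (1/2)^5.5996 ≈ 0.020623.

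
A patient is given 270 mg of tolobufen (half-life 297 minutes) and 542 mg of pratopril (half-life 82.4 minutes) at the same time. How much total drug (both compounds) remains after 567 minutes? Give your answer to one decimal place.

tolobufen: 270 × (1/2)^(567/297) = 270 × (1/2)^1.9091 ≈ 71.89 mg.
pratopril: 542 × (1/2)^(567/82.4) = 542 × (1/2)^6.8811 ≈ 4.5982 mg.
Total = 71.89 + 4.5982 ≈ 76.489 mg.

76.5 mg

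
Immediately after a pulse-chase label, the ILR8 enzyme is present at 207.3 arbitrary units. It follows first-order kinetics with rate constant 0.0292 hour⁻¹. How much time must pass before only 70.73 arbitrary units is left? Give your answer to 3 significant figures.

36.8 hours

t½ = ln 2 / λ = 0.69315 / 0.0292 ≈ 23.738 hours.
Fraction remaining = 70.73/207.3 ≈ 0.3412.
n = log₂(207.3/70.73) = ln(2.9309)/ln 2 ≈ 1.5513 half-lives.
t = n × t½ = 1.5513 × 23.738 ≈ 36.825 hours.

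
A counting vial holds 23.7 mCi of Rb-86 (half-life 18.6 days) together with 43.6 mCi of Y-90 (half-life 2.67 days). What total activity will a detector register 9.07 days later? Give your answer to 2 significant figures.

Rb-86: 23.7 × (1/2)^(9.07/18.6) = 23.7 × (1/2)^0.48763 ≈ 16.903 mCi.
Y-90: 43.6 × (1/2)^(9.07/2.67) = 43.6 × (1/2)^3.397 ≈ 4.1389 mCi.
Total = 16.903 + 4.1389 ≈ 21.042 mCi.

21 mCi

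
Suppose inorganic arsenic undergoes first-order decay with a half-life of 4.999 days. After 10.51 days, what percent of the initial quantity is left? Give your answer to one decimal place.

n = 10.51/4.999 ≈ 2.1024 half-lives.
Fraction remaining = (1/2)^2.1024 ≈ 0.23287, i.e. 23.287%.

23.3%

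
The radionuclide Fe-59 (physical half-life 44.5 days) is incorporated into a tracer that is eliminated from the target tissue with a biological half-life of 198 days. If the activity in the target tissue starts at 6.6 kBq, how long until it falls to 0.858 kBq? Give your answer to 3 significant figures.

1/t_eff = 1/t_phys + 1/t_biol = 1/44.5 + 1/198 = 0.027522 per day.
t_eff = 44.5 × 198 / (44.5 + 198) ≈ 36.334 days.
n = log₂(6.6/0.858) ≈ 2.9434; t = 2.9434 × 36.334 ≈ 106.95 days.

107 days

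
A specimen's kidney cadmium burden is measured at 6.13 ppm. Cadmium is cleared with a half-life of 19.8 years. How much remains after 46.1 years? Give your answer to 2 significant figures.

Number of half-lives: n = 46.1/19.8 ≈ 2.3283.
Remaining = 6.13 × (1/2)^2.3283 = 6.13 × 0.19912 ≈ 1.2206 ppm.

1.2 ppm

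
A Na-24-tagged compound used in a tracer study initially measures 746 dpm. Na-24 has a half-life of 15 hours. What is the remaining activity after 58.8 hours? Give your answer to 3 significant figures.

Number of half-lives: n = 58.8/15 ≈ 3.92.
Remaining = 746 × (1/2)^3.92 = 746 × 0.066064 ≈ 49.283 dpm.

49.3 dpm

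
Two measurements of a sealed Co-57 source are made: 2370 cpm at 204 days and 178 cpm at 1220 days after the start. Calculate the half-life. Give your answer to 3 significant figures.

272 days

Over Δt = 1220 − 204 = 1016 days, the level fell by a factor of 2370/178 ≈ 13.315.
n = log₂(13.315) ≈ 3.7349 half-lives, so t½ = 1016/3.7349 ≈ 272.03 days.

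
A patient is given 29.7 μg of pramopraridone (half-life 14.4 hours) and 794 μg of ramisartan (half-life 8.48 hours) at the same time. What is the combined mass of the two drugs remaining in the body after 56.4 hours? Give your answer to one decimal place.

9.9 μg

pramopraridone: 29.7 × (1/2)^(56.4/14.4) = 29.7 × (1/2)^3.9167 ≈ 1.9666 μg.
ramisartan: 794 × (1/2)^(56.4/8.48) = 794 × (1/2)^6.6509 ≈ 7.9011 μg.
Total = 1.9666 + 7.9011 ≈ 9.8677 μg.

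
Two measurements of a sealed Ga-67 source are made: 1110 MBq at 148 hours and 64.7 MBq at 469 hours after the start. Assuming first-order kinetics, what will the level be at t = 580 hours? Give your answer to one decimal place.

Over Δt = 469 − 148 = 321 hours, the level fell by a factor of 1110/64.7 ≈ 17.156.
n = log₂(17.156) ≈ 4.1007 half-lives, so t½ = 321/4.1007 ≈ 78.28 hours.
From t = 469 to t = 580: 64.7 × (1/2)^((580−469)/78.28) ≈ 24.213 MBq.

24.2 MBq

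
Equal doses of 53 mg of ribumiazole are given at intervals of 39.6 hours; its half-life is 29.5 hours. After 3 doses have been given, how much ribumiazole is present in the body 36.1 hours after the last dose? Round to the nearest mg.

The 3 doses were given 115.3, 75.7, 36.1 hours ago.
Total = 53·(1/2)^(115.3/29.5) + 53·(1/2)^(75.7/29.5) + 53·(1/2)^(36.1/29.5)
      = 3.5295 + 8.9496 + 22.693 ≈ 35.172 mg.

35 mg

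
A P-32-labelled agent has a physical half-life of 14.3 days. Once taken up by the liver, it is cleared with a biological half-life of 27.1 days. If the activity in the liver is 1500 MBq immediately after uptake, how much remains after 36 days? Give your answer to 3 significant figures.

104 MBq

1/t_eff = 1/t_phys + 1/t_biol = 1/14.3 + 1/27.1 = 0.10683 per day.
t_eff = 14.3 × 27.1 / (14.3 + 27.1) ≈ 9.3606 days.
Remaining = 1500 × (1/2)^(36/9.3606) = 1500 × (1/2)^3.8459 ≈ 104.32 MBq.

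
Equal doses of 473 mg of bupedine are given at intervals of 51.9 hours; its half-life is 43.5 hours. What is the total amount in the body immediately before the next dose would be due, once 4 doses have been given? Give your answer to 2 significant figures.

The 4 doses were given 207.6, 155.7, 103.8, 51.9 hours ago.
Total = 473·(1/2)^(207.6/43.5) + 473·(1/2)^(155.7/43.5) + 473·(1/2)^(103.8/43.5) + 473·(1/2)^(51.9/43.5)
      = 17.307 + 39.571 + 90.478 + 206.87 ≈ 354.23 mg.

350 mg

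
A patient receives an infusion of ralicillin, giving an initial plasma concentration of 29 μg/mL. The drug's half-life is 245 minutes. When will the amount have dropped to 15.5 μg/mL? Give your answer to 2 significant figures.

220 minutes

Fraction remaining = 15.5/29 ≈ 0.53448.
n = log₂(29/15.5) = ln(1.871)/ln 2 ≈ 0.90378 half-lives.
t = n × t½ = 0.90378 × 245 ≈ 221.43 minutes.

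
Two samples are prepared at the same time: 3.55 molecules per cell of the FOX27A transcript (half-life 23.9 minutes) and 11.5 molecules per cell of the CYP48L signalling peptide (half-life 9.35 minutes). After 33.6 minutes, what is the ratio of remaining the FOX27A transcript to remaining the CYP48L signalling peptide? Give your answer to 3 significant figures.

1.41

FOX27A transcript: 3.55 × (1/2)^(33.6/23.9) = 3.55 × (1/2)^1.4059 ≈ 1.3397 molecules per cell.
CYP48L signalling peptide: 11.5 × (1/2)^(33.6/9.35) = 11.5 × (1/2)^3.5936 ≈ 0.95262 molecules per cell.
Ratio ≈ 1.3397 / 0.95262 ≈ 1.4064.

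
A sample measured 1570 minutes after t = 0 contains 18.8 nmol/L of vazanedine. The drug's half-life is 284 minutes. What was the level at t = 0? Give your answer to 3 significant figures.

868 nmol/L

Number of half-lives elapsed: n = 1570/284 ≈ 5.5282.
A₀ = A × 2^n = 18.8 × 2^5.5282 = 18.8 × 46.147 ≈ 867.57 nmol/L.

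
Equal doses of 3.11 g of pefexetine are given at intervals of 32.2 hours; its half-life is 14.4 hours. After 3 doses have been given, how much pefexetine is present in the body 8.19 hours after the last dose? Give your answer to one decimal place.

The 3 doses were given 72.59, 40.39, 8.19 hours ago.
Total = 3.11·(1/2)^(72.59/14.4) + 3.11·(1/2)^(40.39/14.4) + 3.11·(1/2)^(8.19/14.4)
      = 0.094466 + 0.44505 + 2.0968 ≈ 2.6363 g.

2.6 g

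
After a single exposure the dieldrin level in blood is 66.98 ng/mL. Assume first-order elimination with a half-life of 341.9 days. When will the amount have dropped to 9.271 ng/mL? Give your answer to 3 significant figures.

975 days

Fraction remaining = 9.271/66.98 ≈ 0.13841.
n = log₂(66.98/9.271) = ln(7.2247)/ln 2 ≈ 2.8529 half-lives.
t = n × t½ = 2.8529 × 341.9 ≈ 975.42 days.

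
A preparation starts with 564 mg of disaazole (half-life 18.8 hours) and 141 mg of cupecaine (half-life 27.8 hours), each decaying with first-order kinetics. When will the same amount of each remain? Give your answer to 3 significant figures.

Set 564·(1/2)^(t/18.8) = 141·(1/2)^(t/27.8).
Taking log₂: log₂(564/141) = t·(1/18.8 − 1/27.8).
log₂(4) = 2; 1/18.8 − 1/27.8 = 0.01722.
t = 2 / 0.01722 ≈ 116.14 hours.

116 hours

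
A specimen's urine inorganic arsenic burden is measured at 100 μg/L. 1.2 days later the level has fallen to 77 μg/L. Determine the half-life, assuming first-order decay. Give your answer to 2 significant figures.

3.2 days

A/A₀ = 77/100 ≈ 0.77.
n = log₂(1.2987) ≈ 0.37707 half-lives elapsed in 1.2 days.
t½ = 1.2/0.37707 ≈ 3.1824 days.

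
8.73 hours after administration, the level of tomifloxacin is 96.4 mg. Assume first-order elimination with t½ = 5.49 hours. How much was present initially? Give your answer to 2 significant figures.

Number of half-lives elapsed: n = 8.73/5.49 ≈ 1.5902.
A₀ = A × 2^n = 96.4 × 2^1.5902 = 96.4 × 3.0108 ≈ 290.24 mg.

290 mg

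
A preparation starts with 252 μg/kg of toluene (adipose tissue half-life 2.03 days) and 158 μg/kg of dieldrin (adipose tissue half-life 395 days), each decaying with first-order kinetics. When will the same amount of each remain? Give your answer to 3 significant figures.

Set 252·(1/2)^(t/2.03) = 158·(1/2)^(t/395).
Taking log₂: log₂(252/158) = t·(1/2.03 − 1/395).
log₂(1.5949) = 0.6735; 1/2.03 − 1/395 = 0.49008.
t = 0.6735 / 0.49008 ≈ 1.3743 days.

1.37 days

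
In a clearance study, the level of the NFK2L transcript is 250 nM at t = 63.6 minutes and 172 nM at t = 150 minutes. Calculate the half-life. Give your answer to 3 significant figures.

160 minutes

Over Δt = 150 − 63.6 = 86.4 minutes, the level fell by a factor of 250/172 ≈ 1.4535.
n = log₂(1.4535) ≈ 0.53952 half-lives, so t½ = 86.4/0.53952 ≈ 160.14 minutes.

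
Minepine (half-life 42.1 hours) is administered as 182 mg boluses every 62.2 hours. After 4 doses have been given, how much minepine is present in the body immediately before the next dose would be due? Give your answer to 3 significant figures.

100 mg

The 4 doses were given 248.8, 186.6, 124.4, 62.2 hours ago.
Total = 182·(1/2)^(248.8/42.1) + 182·(1/2)^(186.6/42.1) + 182·(1/2)^(124.4/42.1) + 182·(1/2)^(62.2/42.1)
      = 3.0274 + 8.4298 + 23.473 + 65.361 ≈ 100.29 mg.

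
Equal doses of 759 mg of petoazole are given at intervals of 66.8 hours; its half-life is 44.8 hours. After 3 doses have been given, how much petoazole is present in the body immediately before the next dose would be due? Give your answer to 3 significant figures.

400 mg

The 3 doses were given 200.4, 133.6, 66.8 hours ago.
Total = 759·(1/2)^(200.4/44.8) + 759·(1/2)^(133.6/44.8) + 759·(1/2)^(66.8/44.8)
      = 34.172 + 96.057 + 270.01 ≈ 400.24 mg.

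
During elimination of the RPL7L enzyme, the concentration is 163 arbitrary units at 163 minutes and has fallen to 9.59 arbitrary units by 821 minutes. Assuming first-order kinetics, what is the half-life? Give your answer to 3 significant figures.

161 minutes

Over Δt = 821 − 163 = 658 minutes, the level fell by a factor of 163/9.59 ≈ 16.997.
n = log₂(16.997) ≈ 4.0872 half-lives, so t½ = 658/4.0872 ≈ 160.99 minutes.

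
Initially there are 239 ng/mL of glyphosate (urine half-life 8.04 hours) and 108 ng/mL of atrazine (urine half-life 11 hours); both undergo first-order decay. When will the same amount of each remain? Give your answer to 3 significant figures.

Set 239·(1/2)^(t/8.04) = 108·(1/2)^(t/11).
Taking log₂: log₂(239/108) = t·(1/8.04 − 1/11).
log₂(2.213) = 1.146; 1/8.04 − 1/11 = 0.033469.
t = 1.146 / 0.033469 ≈ 34.24 hours.

34.2 hours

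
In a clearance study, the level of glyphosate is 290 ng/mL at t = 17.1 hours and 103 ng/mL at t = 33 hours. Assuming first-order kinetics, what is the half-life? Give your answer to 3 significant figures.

10.6 hours

Over Δt = 33 − 17.1 = 15.9 hours, the level fell by a factor of 290/103 ≈ 2.8155.
n = log₂(2.8155) ≈ 1.4934 half-lives, so t½ = 15.9/1.4934 ≈ 10.647 hours.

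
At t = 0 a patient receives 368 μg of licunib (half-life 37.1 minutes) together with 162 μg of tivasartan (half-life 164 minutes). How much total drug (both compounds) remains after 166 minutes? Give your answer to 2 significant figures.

licunib: 368 × (1/2)^(166/37.1) = 368 × (1/2)^4.4744 ≈ 16.555 μg.
tivasartan: 162 × (1/2)^(166/164) = 162 × (1/2)^1.0122 ≈ 80.318 μg.
Total = 16.555 + 80.318 ≈ 96.873 μg.

97 μg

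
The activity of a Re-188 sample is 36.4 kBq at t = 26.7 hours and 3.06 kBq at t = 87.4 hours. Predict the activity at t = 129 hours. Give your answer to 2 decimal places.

Over Δt = 87.4 − 26.7 = 60.7 hours, the level fell by a factor of 36.4/3.06 ≈ 11.895.
n = log₂(11.895) ≈ 3.5723 half-lives, so t½ = 60.7/3.5723 ≈ 16.992 hours.
From t = 87.4 to t = 129: 3.06 × (1/2)^((129−87.4)/16.992) ≈ 0.56069 kBq.

0.56 kBq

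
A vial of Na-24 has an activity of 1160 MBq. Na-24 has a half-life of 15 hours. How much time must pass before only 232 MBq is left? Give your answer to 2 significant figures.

Fraction remaining = 232/1160 ≈ 0.2.
n = log₂(1160/232) = ln(5)/ln 2 ≈ 2.3219 half-lives.
t = n × t½ = 2.3219 × 15 ≈ 34.829 hours.

35 hours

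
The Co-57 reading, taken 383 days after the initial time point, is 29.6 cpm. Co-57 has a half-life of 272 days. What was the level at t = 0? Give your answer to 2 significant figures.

79 cpm

Number of half-lives elapsed: n = 383/272 ≈ 1.4081.
A₀ = A × 2^n = 29.6 × 2^1.4081 = 29.6 × 2.6539 ≈ 78.554 cpm.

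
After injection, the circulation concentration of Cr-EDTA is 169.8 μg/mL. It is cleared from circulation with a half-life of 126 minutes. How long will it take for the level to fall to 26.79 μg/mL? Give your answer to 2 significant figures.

Fraction remaining = 26.79/169.8 ≈ 0.15777.
n = log₂(169.8/26.79) = ln(6.3382)/ln 2 ≈ 2.6641 half-lives.
t = n × t½ = 2.6641 × 126 ≈ 335.67 minutes.

340 minutes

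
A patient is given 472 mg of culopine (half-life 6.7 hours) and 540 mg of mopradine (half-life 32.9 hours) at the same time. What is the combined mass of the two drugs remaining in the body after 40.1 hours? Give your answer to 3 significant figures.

239 mg

culopine: 472 × (1/2)^(40.1/6.7) = 472 × (1/2)^5.9851 ≈ 7.4517 mg.
mopradine: 540 × (1/2)^(40.1/32.9) = 540 × (1/2)^1.2188 ≈ 232 mg.
Total = 7.4517 + 232 ≈ 239.45 mg.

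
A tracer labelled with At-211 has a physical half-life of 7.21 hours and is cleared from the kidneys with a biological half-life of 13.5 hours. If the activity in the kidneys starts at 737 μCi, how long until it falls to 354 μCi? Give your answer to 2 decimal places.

4.97 hours

1/t_eff = 1/t_phys + 1/t_biol = 1/7.21 + 1/13.5 = 0.21277 per hour.
t_eff = 7.21 × 13.5 / (7.21 + 13.5) ≈ 4.6999 hours.
n = log₂(737/354) ≈ 1.0579; t = 1.0579 × 4.6999 ≈ 4.9721 hours.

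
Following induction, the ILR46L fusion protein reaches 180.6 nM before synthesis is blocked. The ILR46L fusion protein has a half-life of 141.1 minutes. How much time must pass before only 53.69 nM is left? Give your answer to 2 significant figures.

Fraction remaining = 53.69/180.6 ≈ 0.29729.
n = log₂(180.6/53.69) = ln(3.3638)/ln 2 ≈ 1.7501 half-lives.
t = n × t½ = 1.7501 × 141.1 ≈ 246.94 minutes.

250 minutes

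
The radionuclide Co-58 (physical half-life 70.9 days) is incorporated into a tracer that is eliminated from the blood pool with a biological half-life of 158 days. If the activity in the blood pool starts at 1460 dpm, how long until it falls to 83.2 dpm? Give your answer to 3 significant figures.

1/t_eff = 1/t_phys + 1/t_biol = 1/70.9 + 1/158 = 0.020433 per day.
t_eff = 70.9 × 158 / (70.9 + 158) ≈ 48.939 days.
n = log₂(1460/83.2) ≈ 4.1332; t = 4.1332 × 48.939 ≈ 202.28 days.

202 days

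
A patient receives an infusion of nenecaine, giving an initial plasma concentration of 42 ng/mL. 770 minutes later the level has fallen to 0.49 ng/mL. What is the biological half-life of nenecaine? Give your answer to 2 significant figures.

120 minutes

A/A₀ = 0.49/42 ≈ 0.011667.
n = log₂(85.714) ≈ 6.4215 half-lives elapsed in 770 minutes.
t½ = 770/6.4215 ≈ 119.91 minutes.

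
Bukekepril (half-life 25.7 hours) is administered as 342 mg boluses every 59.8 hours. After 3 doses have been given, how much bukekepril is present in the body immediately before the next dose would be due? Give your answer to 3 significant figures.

The 3 doses were given 179.4, 119.6, 59.8 hours ago.
Total = 342·(1/2)^(179.4/25.7) + 342·(1/2)^(119.6/25.7) + 342·(1/2)^(59.8/25.7)
      = 2.7082 + 13.587 + 68.167 ≈ 84.462 mg.

84.5 mg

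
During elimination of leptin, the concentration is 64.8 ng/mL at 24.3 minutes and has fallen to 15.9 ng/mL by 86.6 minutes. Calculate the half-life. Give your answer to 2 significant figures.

Over Δt = 86.6 − 24.3 = 62.3 minutes, the level fell by a factor of 64.8/15.9 ≈ 4.0755.
n = log₂(4.0755) ≈ 2.027 half-lives, so t½ = 62.3/2.027 ≈ 30.736 minutes.

31 minutes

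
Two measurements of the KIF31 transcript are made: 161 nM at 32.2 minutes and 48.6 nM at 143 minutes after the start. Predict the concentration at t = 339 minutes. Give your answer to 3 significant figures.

Over Δt = 143 − 32.2 = 110.8 minutes, the level fell by a factor of 161/48.6 ≈ 3.3128.
n = log₂(3.3128) ≈ 1.728 half-lives, so t½ = 110.8/1.728 ≈ 64.119 minutes.
From t = 143 to t = 339: 48.6 × (1/2)^((339−143)/64.119) ≈ 5.8404 nM.

5.84 nM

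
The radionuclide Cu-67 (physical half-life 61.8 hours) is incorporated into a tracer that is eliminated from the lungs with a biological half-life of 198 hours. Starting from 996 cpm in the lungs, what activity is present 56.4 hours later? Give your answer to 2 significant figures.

430 cpm

1/t_eff = 1/t_phys + 1/t_biol = 1/61.8 + 1/198 = 0.021232 per hour.
t_eff = 61.8 × 198 / (61.8 + 198) ≈ 47.099 hours.
Remaining = 996 × (1/2)^(56.4/47.099) = 996 × (1/2)^1.1975 ≈ 434.3 cpm.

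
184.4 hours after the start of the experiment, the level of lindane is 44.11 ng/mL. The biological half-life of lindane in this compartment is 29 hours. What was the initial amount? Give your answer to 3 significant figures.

Number of half-lives elapsed: n = 184.4/29 ≈ 6.3586.
A₀ = A × 2^n = 44.11 × 2^6.3586 = 44.11 × 82.061 ≈ 3619.7 ng/mL.

3620 ng/mL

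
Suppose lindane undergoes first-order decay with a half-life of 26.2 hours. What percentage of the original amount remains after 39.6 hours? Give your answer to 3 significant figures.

35.1%

n = 39.6/26.2 ≈ 1.5115 half-lives.
Fraction remaining = (1/2)^1.5115 ≈ 0.35076, i.e. 35.076%.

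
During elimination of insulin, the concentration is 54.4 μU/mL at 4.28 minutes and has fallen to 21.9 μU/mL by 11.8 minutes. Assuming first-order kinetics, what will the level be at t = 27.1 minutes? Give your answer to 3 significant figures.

Over Δt = 11.8 − 4.28 = 7.52 minutes, the level fell by a factor of 54.4/21.9 ≈ 2.484.
n = log₂(2.484) ≈ 1.3127 half-lives, so t½ = 7.52/1.3127 ≈ 5.7288 minutes.
From t = 11.8 to t = 27.1: 21.9 × (1/2)^((27.1−11.8)/5.7288) ≈ 3.4393 μU/mL.

3.44 μU/mL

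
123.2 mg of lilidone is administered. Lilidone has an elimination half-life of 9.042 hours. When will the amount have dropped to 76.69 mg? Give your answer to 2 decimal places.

Fraction remaining = 76.69/123.2 ≈ 0.62248.
n = log₂(123.2/76.69) = ln(1.6065)/ln 2 ≈ 0.68389 half-lives.
t = n × t½ = 0.68389 × 9.042 ≈ 6.1838 hours.

6.18 hours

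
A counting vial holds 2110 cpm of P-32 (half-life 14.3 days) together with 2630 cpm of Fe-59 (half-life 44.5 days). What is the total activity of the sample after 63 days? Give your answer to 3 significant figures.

P-32: 2110 × (1/2)^(63/14.3) = 2110 × (1/2)^4.4056 ≈ 99.556 cpm.
Fe-59: 2630 × (1/2)^(63/44.5) = 2630 × (1/2)^1.4157 ≈ 985.78 cpm.
Total = 99.556 + 985.78 ≈ 1085.3 cpm.

1090 cpm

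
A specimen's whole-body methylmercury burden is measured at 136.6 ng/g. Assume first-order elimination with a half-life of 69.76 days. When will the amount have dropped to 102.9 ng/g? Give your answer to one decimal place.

28.5 days

Fraction remaining = 102.9/136.6 ≈ 0.75329.
n = log₂(136.6/102.9) = ln(1.3275)/ln 2 ≈ 0.40871 half-lives.
t = n × t½ = 0.40871 × 69.76 ≈ 28.512 days.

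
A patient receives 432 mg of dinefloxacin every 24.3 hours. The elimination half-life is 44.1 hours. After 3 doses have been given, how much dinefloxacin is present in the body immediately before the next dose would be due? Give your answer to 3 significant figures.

633 mg

The 3 doses were given 72.9, 48.6, 24.3 hours ago.
Total = 432·(1/2)^(72.9/44.1) + 432·(1/2)^(48.6/44.1) + 432·(1/2)^(24.3/44.1)
      = 137.36 + 201.25 + 294.86 ≈ 633.47 mg.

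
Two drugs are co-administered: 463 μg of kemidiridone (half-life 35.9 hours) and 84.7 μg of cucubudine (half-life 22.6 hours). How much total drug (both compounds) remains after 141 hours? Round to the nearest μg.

kemidiridone: 463 × (1/2)^(141/35.9) = 463 × (1/2)^3.9276 ≈ 30.427 μg.
cucubudine: 84.7 × (1/2)^(141/22.6) = 84.7 × (1/2)^6.2389 ≈ 1.1214 μg.
Total = 30.427 + 1.1214 ≈ 31.549 μg.

32 μg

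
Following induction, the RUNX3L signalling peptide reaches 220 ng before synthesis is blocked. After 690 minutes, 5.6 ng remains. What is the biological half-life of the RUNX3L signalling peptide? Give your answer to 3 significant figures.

A/A₀ = 5.6/220 ≈ 0.025455.
n = log₂(39.286) ≈ 5.2959 half-lives elapsed in 690 minutes.
t½ = 690/5.2959 ≈ 130.29 minutes.

130 minutes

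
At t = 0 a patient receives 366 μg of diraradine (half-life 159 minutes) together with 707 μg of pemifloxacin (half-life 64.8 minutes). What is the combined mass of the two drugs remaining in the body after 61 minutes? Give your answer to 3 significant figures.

diraradine: 366 × (1/2)^(61/159) = 366 × (1/2)^0.38365 ≈ 280.54 μg.
pemifloxacin: 707 × (1/2)^(61/64.8) = 707 × (1/2)^0.94136 ≈ 368.16 μg.
Total = 280.54 + 368.16 ≈ 648.7 μg.

649 μg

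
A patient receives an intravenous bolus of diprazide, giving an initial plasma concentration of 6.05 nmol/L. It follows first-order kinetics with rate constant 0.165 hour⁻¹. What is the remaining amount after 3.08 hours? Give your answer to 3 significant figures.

t½ = ln 2 / λ = 0.69315 / 0.165 ≈ 4.2009 hours.
Number of half-lives: n = 3.08/4.2009 ≈ 0.73318.
Remaining = 6.05 × (1/2)^0.73318 = 6.05 × 0.60158 ≈ 3.6395 nmol/L.

3.64 nmol/L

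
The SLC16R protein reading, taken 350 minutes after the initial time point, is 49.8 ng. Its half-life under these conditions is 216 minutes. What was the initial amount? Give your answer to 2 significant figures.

Number of half-lives elapsed: n = 350/216 ≈ 1.6204.
A₀ = A × 2^n = 49.8 × 2^1.6204 = 49.8 × 3.0745 ≈ 153.11 ng.

150 ng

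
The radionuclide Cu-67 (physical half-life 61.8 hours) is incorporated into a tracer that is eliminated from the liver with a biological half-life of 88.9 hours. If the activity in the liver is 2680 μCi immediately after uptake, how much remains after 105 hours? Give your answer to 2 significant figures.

1/t_eff = 1/t_phys + 1/t_biol = 1/61.8 + 1/88.9 = 0.02743 per hour.
t_eff = 61.8 × 88.9 / (61.8 + 88.9) ≈ 36.457 hours.
Remaining = 2680 × (1/2)^(105/36.457) = 2680 × (1/2)^2.8801 ≈ 364.02 μCi.

360 μCi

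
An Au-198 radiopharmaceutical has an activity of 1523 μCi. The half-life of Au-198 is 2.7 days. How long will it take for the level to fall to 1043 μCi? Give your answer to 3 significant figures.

1.47 days

Fraction remaining = 1043/1523 ≈ 0.68483.
n = log₂(1523/1043) = ln(1.4602)/ln 2 ≈ 0.54618 half-lives.
t = n × t½ = 0.54618 × 2.7 ≈ 1.4747 days.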